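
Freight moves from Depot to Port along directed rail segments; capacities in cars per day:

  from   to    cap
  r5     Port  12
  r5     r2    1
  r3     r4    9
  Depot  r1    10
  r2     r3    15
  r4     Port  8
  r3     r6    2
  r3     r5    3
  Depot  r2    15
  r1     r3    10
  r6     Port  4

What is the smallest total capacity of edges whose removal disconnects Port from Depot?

13

Augment Depot→r1→r3→r4→Port: bottleneck 8, flow now 8.
Augment Depot→r1→r3→r5→Port: bottleneck 2, flow now 10.
Augment Depot→r2→r3→r5→Port: bottleneck 1, flow now 11.
Augment Depot→r2→r3→r6→Port: bottleneck 2, flow now 13.
No augmenting path remains; maximum flow = 13.
By max-flow min-cut, the minimum cut capacity equals the max flow.
In the residual graph, reachable from Depot: {Depot, r1, r2, r3, r4}.
Min-cut edges: r3→r5 (3), r3→r6 (2), r4→Port (8); capacity 3 + 2 + 8 = 13.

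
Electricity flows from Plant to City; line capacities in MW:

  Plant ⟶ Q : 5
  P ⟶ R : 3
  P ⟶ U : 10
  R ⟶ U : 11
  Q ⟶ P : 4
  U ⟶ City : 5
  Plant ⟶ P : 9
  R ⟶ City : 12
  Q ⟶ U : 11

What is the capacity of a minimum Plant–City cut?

Augment Plant→P→R→City: bottleneck 3, flow now 3.
Augment Plant→P→U→City: bottleneck 5, flow now 8.
No augmenting path remains; maximum flow = 8.
By max-flow min-cut, the minimum cut capacity equals the max flow.
In the residual graph, reachable from Plant: {Plant, P, Q, U}.
Min-cut edges: P→R (3), U→City (5); capacity 3 + 5 = 8.

8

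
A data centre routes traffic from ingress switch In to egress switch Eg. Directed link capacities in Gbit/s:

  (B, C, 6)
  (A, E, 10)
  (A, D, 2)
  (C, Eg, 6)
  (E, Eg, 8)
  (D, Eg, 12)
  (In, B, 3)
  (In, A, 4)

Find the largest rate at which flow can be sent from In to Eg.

7

Augment In→A→D→Eg: bottleneck 2, flow now 2.
Augment In→A→E→Eg: bottleneck 2, flow now 4.
Augment In→B→C→Eg: bottleneck 3, flow now 7.
No augmenting path remains; maximum flow = 7.
In the residual graph, reachable from In: {In}.
Min-cut edges: In→A (4), In→B (3); capacity 4 + 3 = 7.
This cut is saturated, so no flow can exceed 7.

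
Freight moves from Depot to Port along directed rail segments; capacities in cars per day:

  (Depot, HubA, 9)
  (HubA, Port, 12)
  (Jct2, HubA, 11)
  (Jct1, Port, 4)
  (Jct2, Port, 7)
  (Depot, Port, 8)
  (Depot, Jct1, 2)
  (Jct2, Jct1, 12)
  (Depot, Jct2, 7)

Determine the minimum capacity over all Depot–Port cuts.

26

Augment Depot→Port: bottleneck 8, flow now 8.
Augment Depot→Jct2→Port: bottleneck 7, flow now 15.
Augment Depot→HubA→Port: bottleneck 9, flow now 24.
Augment Depot→Jct1→Port: bottleneck 2, flow now 26.
No augmenting path remains; maximum flow = 26.
By max-flow min-cut, the minimum cut capacity equals the max flow.
In the residual graph, reachable from Depot: {Depot}.
Min-cut edges: Depot→Jct2 (7), Depot→HubA (9), Depot→Jct1 (2), Depot→Port (8); capacity 7 + 9 + 2 + 8 = 26.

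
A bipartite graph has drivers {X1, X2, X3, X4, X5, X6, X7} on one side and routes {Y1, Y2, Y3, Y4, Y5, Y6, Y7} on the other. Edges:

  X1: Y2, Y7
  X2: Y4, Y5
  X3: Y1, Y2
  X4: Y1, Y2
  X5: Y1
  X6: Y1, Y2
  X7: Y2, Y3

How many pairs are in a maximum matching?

5

Unit-capacity flow: source→left, listed edges, right→sink; max matching = max flow.
Augmenting path X1→Y2 (+1); matched 1.
Augmenting path X2→Y4 (+1); matched 2.
Augmenting path X3→Y1 (+1); matched 3.
Augmenting path X7→Y3 (+1); matched 4.
Augmenting path X4→Y2→X1→Y7 (+1); matched 5.
No augmenting path remains; maximum matching = 5.
König certificate: {X1, X2, X7, Y1, Y2} is a vertex cover of size 5 (every listed pair touches it), so no matching can be larger.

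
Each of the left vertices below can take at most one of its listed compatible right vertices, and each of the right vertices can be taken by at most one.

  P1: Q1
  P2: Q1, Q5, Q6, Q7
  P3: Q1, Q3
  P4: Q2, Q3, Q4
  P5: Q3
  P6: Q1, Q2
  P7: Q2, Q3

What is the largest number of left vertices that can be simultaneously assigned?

Unit-capacity flow: source→left, listed edges, right→sink; max matching = max flow.
Augmenting path P1→Q1 (+1); matched 1.
Augmenting path P2→Q5 (+1); matched 2.
Augmenting path P3→Q3 (+1); matched 3.
Augmenting path P4→Q2 (+1); matched 4.
Augmenting path P6→Q2→P4→Q4 (+1); matched 5.
No augmenting path remains; maximum matching = 5.
König certificate: {P2, P4, Q1, Q2, Q3} is a vertex cover of size 5 (every listed pair touches it), so no matching can be larger.

5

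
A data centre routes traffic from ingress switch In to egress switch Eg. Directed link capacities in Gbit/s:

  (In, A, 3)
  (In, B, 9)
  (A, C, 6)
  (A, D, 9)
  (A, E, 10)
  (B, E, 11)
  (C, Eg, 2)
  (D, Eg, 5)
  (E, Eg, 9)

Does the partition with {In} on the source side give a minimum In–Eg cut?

Given cut capacity: 3 + 9 = 12.
Augment In→A→C→Eg: bottleneck 2, flow now 2.
Augment In→A→D→Eg: bottleneck 1, flow now 3.
Augment In→B→E→Eg: bottleneck 9, flow now 12.
No augmenting path remains; maximum flow = 12.
Cut capacity 12 equals the max flow, so it is a minimum cut.

Yes — it is a minimum cut (capacity 12).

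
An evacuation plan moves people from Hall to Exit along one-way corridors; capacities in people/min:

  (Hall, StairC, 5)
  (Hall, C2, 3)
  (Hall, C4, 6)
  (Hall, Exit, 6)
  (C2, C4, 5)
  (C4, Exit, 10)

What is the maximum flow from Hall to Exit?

Augment Hall→Exit: bottleneck 6, flow now 6.
Augment Hall→C4→Exit: bottleneck 6, flow now 12.
Augment Hall→C2→C4→Exit: bottleneck 3, flow now 15.
No augmenting path remains; maximum flow = 15.
In the residual graph, reachable from Hall: {Hall, StairC}.
Min-cut edges: Hall→C2 (3), Hall→C4 (6), Hall→Exit (6); capacity 3 + 6 + 6 = 15.
This cut is saturated, so no flow can exceed 15.

15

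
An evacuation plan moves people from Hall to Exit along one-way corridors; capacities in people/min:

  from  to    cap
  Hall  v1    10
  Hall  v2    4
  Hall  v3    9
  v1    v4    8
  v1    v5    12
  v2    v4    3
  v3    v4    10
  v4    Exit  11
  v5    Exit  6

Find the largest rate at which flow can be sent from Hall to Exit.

Augment Hall→v1→v4→Exit: bottleneck 8, flow now 8.
Augment Hall→v1→v5→Exit: bottleneck 2, flow now 10.
Augment Hall→v2→v4→Exit: bottleneck 3, flow now 13.
Augment Hall→v3→v4→v1→v5→Exit: bottleneck 4, flow now 17. (uses reverse residual edge)
No augmenting path remains; maximum flow = 17.
In the residual graph, reachable from Hall: {Hall, v1, v2, v3, v4, v5}.
Min-cut edges: v4→Exit (11), v5→Exit (6); capacity 11 + 6 = 17.
This cut is saturated, so no flow can exceed 17.

17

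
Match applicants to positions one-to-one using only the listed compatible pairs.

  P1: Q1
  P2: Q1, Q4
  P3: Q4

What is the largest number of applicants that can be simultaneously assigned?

Unit-capacity flow: source→left, listed edges, right→sink; max matching = max flow.
Augmenting path P1→Q1 (+1); matched 1.
Augmenting path P2→Q4 (+1); matched 2.
No augmenting path remains; maximum matching = 2.
König certificate: {Q1, Q4} is a vertex cover of size 2 (every listed pair touches it), so no matching can be larger.

2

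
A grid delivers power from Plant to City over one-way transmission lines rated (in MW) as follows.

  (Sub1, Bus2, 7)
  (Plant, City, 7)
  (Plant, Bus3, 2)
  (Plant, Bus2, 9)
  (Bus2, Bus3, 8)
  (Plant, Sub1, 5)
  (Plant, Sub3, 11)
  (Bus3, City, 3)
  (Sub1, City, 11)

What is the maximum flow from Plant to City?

Augment Plant→City: bottleneck 7, flow now 7.
Augment Plant→Sub1→City: bottleneck 5, flow now 12.
Augment Plant→Bus3→City: bottleneck 2, flow now 14.
Augment Plant→Bus2→Bus3→City: bottleneck 1, flow now 15.
No augmenting path remains; maximum flow = 15.
In the residual graph, reachable from Plant: {Plant, Sub3, Bus2, Bus3}.
Min-cut edges: Plant→Sub1 (5), Plant→City (7), Bus3→City (3); capacity 5 + 7 + 3 = 15.
This cut is saturated, so no flow can exceed 15.

15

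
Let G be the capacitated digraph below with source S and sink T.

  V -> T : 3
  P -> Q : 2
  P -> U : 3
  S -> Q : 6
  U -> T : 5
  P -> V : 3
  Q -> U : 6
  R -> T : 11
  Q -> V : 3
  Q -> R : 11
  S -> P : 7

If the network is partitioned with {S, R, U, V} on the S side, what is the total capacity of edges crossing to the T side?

Edges leaving {S, R, U, V}: S→P (7), S→Q (6), R→T (11), U→T (5), V→T (3).
Cut capacity = 7 + 6 + 11 + 5 + 3 = 32.

32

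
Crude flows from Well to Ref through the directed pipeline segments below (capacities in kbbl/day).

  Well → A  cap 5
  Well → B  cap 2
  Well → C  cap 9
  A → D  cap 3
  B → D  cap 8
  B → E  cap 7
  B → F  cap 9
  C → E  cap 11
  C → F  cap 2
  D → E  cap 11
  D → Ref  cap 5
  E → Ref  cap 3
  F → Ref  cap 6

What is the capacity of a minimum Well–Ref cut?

10

Augment Well→A→D→Ref: bottleneck 3, flow now 3.
Augment Well→B→D→Ref: bottleneck 2, flow now 5.
Augment Well→C→E→Ref: bottleneck 3, flow now 8.
Augment Well→C→F→Ref: bottleneck 2, flow now 10.
No augmenting path remains; maximum flow = 10.
By max-flow min-cut, the minimum cut capacity equals the max flow.
In the residual graph, reachable from Well: {Well, A, C, E}.
Min-cut edges: Well→B (2), A→D (3), C→F (2), E→Ref (3); capacity 2 + 3 + 2 + 3 = 10.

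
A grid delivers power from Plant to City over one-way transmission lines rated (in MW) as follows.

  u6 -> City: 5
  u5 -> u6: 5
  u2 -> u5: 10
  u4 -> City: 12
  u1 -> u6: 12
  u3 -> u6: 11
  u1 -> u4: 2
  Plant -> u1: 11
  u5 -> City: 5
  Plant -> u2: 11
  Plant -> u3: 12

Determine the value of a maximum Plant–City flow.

Augment Plant→u1→u4→City: bottleneck 2, flow now 2.
Augment Plant→u1→u6→City: bottleneck 5, flow now 7.
Augment Plant→u2→u5→City: bottleneck 5, flow now 12.
No augmenting path remains; maximum flow = 12.
In the residual graph, reachable from Plant: {Plant, u1, u2, u3, u5, u6}.
Min-cut edges: u1→u4 (2), u5→City (5), u6→City (5); capacity 2 + 5 + 5 = 12.
This cut is saturated, so no flow can exceed 12.

12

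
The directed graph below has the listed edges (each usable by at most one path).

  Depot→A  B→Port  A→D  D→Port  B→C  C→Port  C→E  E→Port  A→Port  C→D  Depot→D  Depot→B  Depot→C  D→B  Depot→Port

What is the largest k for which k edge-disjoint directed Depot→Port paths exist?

5

Assign every edge capacity 1; by Menger, the answer equals the max flow.
Path Depot→Port (+1); total 1.
Path Depot→A→Port (+1); total 2.
Path Depot→B→Port (+1); total 3.
Path Depot→C→Port (+1); total 4.
Path Depot→D→Port (+1); total 5.
No residual Depot→Port path; max flow = 5.
Certifying cut of size 5: {Depot→A, Depot→B, Depot→C, Depot→D, Depot→Port}.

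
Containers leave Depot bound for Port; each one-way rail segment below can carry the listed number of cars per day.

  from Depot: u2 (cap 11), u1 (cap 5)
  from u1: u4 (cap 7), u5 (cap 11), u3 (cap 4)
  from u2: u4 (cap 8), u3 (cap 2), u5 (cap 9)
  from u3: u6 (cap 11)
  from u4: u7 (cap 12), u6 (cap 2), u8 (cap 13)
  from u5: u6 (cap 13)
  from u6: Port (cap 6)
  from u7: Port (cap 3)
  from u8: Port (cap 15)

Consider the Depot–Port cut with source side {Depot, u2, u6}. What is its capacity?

Edges leaving {Depot, u2, u6}: Depot→u1 (5), u2→u3 (2), u2→u4 (8), u2→u5 (9), u6→Port (6).
Cut capacity = 5 + 2 + 8 + 9 + 6 = 30.

30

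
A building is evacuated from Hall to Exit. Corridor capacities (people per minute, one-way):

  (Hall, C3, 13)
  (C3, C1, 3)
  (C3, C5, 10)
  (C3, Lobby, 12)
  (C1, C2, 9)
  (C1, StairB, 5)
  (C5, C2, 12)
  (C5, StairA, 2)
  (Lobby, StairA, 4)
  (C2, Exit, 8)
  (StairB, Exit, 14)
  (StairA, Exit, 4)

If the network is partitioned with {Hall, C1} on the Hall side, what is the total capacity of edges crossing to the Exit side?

Edges leaving {Hall, C1}: Hall→C3 (13), C1→C2 (9), C1→StairB (5).
Cut capacity = 13 + 9 + 5 = 27.

27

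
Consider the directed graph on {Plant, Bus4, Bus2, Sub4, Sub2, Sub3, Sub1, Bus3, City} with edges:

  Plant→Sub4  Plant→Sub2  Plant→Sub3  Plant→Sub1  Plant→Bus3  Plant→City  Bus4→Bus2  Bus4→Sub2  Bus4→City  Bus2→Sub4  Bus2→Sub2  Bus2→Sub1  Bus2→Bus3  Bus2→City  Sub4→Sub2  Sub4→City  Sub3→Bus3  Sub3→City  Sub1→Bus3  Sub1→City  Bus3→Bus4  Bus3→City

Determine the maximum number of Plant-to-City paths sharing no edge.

5

Assign every edge capacity 1; by Menger, the answer equals the max flow.
Path Plant→City (+1); total 1.
Path Plant→Sub4→City (+1); total 2.
Path Plant→Sub3→City (+1); total 3.
Path Plant→Sub1→City (+1); total 4.
Path Plant→Bus3→City (+1); total 5.
No residual Plant→City path; max flow = 5.
Certifying cut of size 5: {Plant→Bus3, Plant→City, Plant→Sub1, Plant→Sub3, Plant→Sub4}.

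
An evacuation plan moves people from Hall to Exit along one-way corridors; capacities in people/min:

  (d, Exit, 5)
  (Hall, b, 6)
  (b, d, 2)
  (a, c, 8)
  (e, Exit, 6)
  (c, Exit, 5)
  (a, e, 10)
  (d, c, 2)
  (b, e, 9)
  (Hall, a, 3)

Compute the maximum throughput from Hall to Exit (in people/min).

9

Augment Hall→a→c→Exit: bottleneck 3, flow now 3.
Augment Hall→b→d→Exit: bottleneck 2, flow now 5.
Augment Hall→b→e→Exit: bottleneck 4, flow now 9.
No augmenting path remains; maximum flow = 9.
In the residual graph, reachable from Hall: {Hall}.
Min-cut edges: Hall→a (3), Hall→b (6); capacity 3 + 6 = 9.
This cut is saturated, so no flow can exceed 9.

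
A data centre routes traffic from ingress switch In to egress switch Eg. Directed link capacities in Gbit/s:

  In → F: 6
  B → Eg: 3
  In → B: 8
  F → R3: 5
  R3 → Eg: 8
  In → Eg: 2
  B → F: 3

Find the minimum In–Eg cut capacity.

Augment In→Eg: bottleneck 2, flow now 2.
Augment In→B→Eg: bottleneck 3, flow now 5.
Augment In→F→R3→Eg: bottleneck 5, flow now 10.
No augmenting path remains; maximum flow = 10.
By max-flow min-cut, the minimum cut capacity equals the max flow.
In the residual graph, reachable from In: {In, B, F}.
Min-cut edges: In→Eg (2), B→Eg (3), F→R3 (5); capacity 2 + 3 + 5 = 10.

10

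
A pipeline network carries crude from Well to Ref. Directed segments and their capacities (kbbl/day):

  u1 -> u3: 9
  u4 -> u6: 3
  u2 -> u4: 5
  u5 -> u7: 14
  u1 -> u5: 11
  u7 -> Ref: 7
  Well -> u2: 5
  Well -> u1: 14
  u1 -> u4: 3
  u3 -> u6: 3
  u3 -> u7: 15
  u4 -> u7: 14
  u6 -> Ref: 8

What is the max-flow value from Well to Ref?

13

Augment Well→u1→u3→u6→Ref: bottleneck 3, flow now 3.
Augment Well→u1→u3→u7→Ref: bottleneck 6, flow now 9.
Augment Well→u1→u4→u6→Ref: bottleneck 3, flow now 12.
Augment Well→u1→u5→u7→Ref: bottleneck 1, flow now 13.
No augmenting path remains; maximum flow = 13.
In the residual graph, reachable from Well: {Well, u1, u2, u3, u4, u5, u7}.
Min-cut edges: u3→u6 (3), u4→u6 (3), u7→Ref (7); capacity 3 + 3 + 7 = 13.
This cut is saturated, so no flow can exceed 13.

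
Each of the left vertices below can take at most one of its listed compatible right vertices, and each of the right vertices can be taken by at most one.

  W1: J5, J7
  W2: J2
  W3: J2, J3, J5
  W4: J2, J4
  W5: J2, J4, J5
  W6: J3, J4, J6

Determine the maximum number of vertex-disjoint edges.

Unit-capacity flow: source→left, listed edges, right→sink; max matching = max flow.
Augmenting path W1→J5 (+1); matched 1.
Augmenting path W2→J2 (+1); matched 2.
Augmenting path W3→J3 (+1); matched 3.
Augmenting path W4→J4 (+1); matched 4.
Augmenting path W6→J6 (+1); matched 5.
Augmenting path W5→J5→W1→J7 (+1); matched 6.
No augmenting path remains; maximum matching = 6.
König certificate: {W1, W2, W3, W4, W5, W6} is a vertex cover of size 6 (every listed pair touches it), so no matching can be larger.

6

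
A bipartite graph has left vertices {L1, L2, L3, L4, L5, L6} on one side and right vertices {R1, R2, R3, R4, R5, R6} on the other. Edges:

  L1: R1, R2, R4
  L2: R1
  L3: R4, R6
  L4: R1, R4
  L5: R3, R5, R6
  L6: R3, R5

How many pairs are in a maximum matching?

6

Unit-capacity flow: source→left, listed edges, right→sink; max matching = max flow.
Augmenting path L1→R1 (+1); matched 1.
Augmenting path L3→R4 (+1); matched 2.
Augmenting path L5→R3 (+1); matched 3.
Augmenting path L6→R5 (+1); matched 4.
Augmenting path L2→R1→L1→R2 (+1); matched 5.
Augmenting path L4→R4→L3→R6 (+1); matched 6.
No augmenting path remains; maximum matching = 6.
König certificate: {L1, L2, L3, L4, L5, L6} is a vertex cover of size 6 (every listed pair touches it), so no matching can be larger.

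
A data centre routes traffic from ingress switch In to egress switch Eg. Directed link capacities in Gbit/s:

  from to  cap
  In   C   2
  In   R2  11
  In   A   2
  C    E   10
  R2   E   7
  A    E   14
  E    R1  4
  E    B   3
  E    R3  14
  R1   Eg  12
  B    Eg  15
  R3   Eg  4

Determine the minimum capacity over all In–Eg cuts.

Augment In→C→E→R1→Eg: bottleneck 2, flow now 2.
Augment In→R2→E→R1→Eg: bottleneck 2, flow now 4.
Augment In→R2→E→B→Eg: bottleneck 3, flow now 7.
Augment In→R2→E→R3→Eg: bottleneck 2, flow now 9.
Augment In→A→E→R3→Eg: bottleneck 2, flow now 11.
No augmenting path remains; maximum flow = 11.
By max-flow min-cut, the minimum cut capacity equals the max flow.
In the residual graph, reachable from In: {In, R2}.
Min-cut edges: In→C (2), In→A (2), R2→E (7); capacity 2 + 2 + 7 = 11.

11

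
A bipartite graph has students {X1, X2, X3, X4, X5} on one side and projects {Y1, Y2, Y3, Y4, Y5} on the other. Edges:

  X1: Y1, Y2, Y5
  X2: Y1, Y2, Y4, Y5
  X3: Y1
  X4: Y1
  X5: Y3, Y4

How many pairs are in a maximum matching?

Unit-capacity flow: source→left, listed edges, right→sink; max matching = max flow.
Augmenting path X1→Y1 (+1); matched 1.
Augmenting path X2→Y2 (+1); matched 2.
Augmenting path X5→Y3 (+1); matched 3.
Augmenting path X3→Y1→X1→Y5 (+1); matched 4.
No augmenting path remains; maximum matching = 4.
König certificate: {X1, X2, X5, Y1} is a vertex cover of size 4 (every listed pair touches it), so no matching can be larger.

4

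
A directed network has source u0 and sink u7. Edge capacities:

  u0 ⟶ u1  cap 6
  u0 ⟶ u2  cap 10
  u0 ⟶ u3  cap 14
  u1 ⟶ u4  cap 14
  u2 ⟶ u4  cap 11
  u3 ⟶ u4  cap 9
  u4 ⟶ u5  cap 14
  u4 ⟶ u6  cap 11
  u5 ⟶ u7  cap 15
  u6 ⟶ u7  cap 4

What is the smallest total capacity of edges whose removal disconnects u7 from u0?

Augment u0→u1→u4→u5→u7: bottleneck 6, flow now 6.
Augment u0→u2→u4→u5→u7: bottleneck 8, flow now 14.
Augment u0→u2→u4→u6→u7: bottleneck 2, flow now 16.
Augment u0→u3→u4→u6→u7: bottleneck 2, flow now 18.
No augmenting path remains; maximum flow = 18.
By max-flow min-cut, the minimum cut capacity equals the max flow.
In the residual graph, reachable from u0: {u0, u1, u2, u3, u4, u6}.
Min-cut edges: u4→u5 (14), u6→u7 (4); capacity 14 + 4 = 18.

18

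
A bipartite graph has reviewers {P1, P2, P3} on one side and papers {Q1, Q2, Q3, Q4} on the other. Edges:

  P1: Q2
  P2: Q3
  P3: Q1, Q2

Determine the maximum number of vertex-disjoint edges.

3

Unit-capacity flow: source→left, listed edges, right→sink; max matching = max flow.
Augmenting path P1→Q2 (+1); matched 1.
Augmenting path P2→Q3 (+1); matched 2.
Augmenting path P3→Q1 (+1); matched 3.
No augmenting path remains; maximum matching = 3.
König certificate: {P1, P2, P3} is a vertex cover of size 3 (every listed pair touches it), so no matching can be larger.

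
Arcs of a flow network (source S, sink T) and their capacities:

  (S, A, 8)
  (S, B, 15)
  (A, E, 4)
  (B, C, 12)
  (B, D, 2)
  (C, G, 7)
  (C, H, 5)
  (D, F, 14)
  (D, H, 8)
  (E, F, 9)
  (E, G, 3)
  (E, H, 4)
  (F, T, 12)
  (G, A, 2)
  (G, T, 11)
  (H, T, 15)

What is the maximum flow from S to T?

Augment S→A→E→F→T: bottleneck 4, flow now 4.
Augment S→B→C→G→T: bottleneck 7, flow now 11.
Augment S→B→C→H→T: bottleneck 5, flow now 16.
Augment S→B→D→F→T: bottleneck 2, flow now 18.
No augmenting path remains; maximum flow = 18.
In the residual graph, reachable from S: {S, A, B}.
Min-cut edges: A→E (4), B→C (12), B→D (2); capacity 4 + 12 + 2 = 18.
This cut is saturated, so no flow can exceed 18.

18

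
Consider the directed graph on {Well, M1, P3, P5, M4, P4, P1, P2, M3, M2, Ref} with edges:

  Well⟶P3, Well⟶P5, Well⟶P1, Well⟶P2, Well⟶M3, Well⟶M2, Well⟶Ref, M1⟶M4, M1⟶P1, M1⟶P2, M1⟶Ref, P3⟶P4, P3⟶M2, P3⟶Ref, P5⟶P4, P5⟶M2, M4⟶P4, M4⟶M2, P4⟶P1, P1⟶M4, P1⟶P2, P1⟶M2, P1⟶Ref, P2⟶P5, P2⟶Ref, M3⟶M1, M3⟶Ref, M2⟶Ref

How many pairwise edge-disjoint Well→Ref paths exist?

Assign every edge capacity 1; by Menger, the answer equals the max flow.
Path Well→Ref (+1); total 1.
Path Well→P3→Ref (+1); total 2.
Path Well→P1→Ref (+1); total 3.
Path Well→P2→Ref (+1); total 4.
Path Well→M3→Ref (+1); total 5.
Path Well→M2→Ref (+1); total 6.
No residual Well→Ref path; max flow = 6.
Certifying cut of size 6: {M2→Ref, P1→Ref, P2→Ref, Well→M3, Well→P3, Well→Ref}.

6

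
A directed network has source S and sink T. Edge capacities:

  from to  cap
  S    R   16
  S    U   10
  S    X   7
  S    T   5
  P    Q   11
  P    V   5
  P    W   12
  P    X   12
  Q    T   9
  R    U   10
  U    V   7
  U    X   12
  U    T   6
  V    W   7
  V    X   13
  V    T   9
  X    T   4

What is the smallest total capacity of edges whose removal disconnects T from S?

22

Augment S→T: bottleneck 5, flow now 5.
Augment S→U→T: bottleneck 6, flow now 11.
Augment S→X→T: bottleneck 4, flow now 15.
Augment S→U→V→T: bottleneck 4, flow now 19.
Augment S→R→U→V→T: bottleneck 3, flow now 22.
No augmenting path remains; maximum flow = 22.
By max-flow min-cut, the minimum cut capacity equals the max flow.
In the residual graph, reachable from S: {S, R, U, X}.
Min-cut edges: S→T (5), U→V (7), U→T (6), X→T (4); capacity 5 + 7 + 6 + 4 = 22.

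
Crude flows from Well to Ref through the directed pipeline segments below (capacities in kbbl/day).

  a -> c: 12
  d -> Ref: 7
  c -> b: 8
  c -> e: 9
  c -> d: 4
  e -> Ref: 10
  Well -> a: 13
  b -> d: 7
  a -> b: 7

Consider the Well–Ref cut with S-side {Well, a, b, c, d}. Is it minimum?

No — its capacity is 16, but the minimum cut has capacity 13.

Given cut capacity: 9 + 7 = 16.
Augment Well→a→b→d→Ref: bottleneck 7, flow now 7.
Augment Well→a→c→e→Ref: bottleneck 6, flow now 13.
No augmenting path remains; maximum flow = 13.
In the residual graph, reachable from Well: {Well}.
Min-cut edges: Well→a (13); capacity 13 = 13.
Cut capacity 16 exceeds the max flow 13, so it is not minimum.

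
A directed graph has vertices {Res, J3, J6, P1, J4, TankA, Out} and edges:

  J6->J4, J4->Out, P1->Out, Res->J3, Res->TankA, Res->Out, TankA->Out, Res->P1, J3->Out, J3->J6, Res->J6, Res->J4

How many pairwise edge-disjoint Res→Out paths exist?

5

Assign every edge capacity 1; by Menger, the answer equals the max flow.
Path Res→Out (+1); total 1.
Path Res→J3→Out (+1); total 2.
Path Res→P1→Out (+1); total 3.
Path Res→J4→Out (+1); total 4.
Path Res→TankA→Out (+1); total 5.
No residual Res→Out path; max flow = 5.
Certifying cut of size 5: {J4→Out, Res→J3, Res→Out, Res→P1, Res→TankA}.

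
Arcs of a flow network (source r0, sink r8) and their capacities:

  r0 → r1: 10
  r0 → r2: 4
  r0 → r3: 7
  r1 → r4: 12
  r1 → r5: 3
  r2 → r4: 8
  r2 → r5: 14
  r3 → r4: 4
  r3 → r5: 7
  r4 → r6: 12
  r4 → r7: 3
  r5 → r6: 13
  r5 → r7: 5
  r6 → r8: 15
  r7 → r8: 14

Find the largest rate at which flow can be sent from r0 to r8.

Augment r0→r1→r4→r6→r8: bottleneck 10, flow now 10.
Augment r0→r2→r4→r6→r8: bottleneck 2, flow now 12.
Augment r0→r2→r4→r7→r8: bottleneck 2, flow now 14.
Augment r0→r3→r4→r7→r8: bottleneck 1, flow now 15.
Augment r0→r3→r5→r6→r8: bottleneck 3, flow now 18.
Augment r0→r3→r5→r7→r8: bottleneck 3, flow now 21.
No augmenting path remains; maximum flow = 21.
In the residual graph, reachable from r0: {r0}.
Min-cut edges: r0→r1 (10), r0→r2 (4), r0→r3 (7); capacity 10 + 4 + 7 = 21.
This cut is saturated, so no flow can exceed 21.

21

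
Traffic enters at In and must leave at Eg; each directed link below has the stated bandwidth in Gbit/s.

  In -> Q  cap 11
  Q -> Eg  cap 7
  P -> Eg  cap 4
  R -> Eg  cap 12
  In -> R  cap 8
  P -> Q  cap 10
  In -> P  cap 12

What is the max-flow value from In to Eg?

19

Augment In→P→Eg: bottleneck 4, flow now 4.
Augment In→Q→Eg: bottleneck 7, flow now 11.
Augment In→R→Eg: bottleneck 8, flow now 19.
No augmenting path remains; maximum flow = 19.
In the residual graph, reachable from In: {In, P, Q}.
Min-cut edges: In→R (8), P→Eg (4), Q→Eg (7); capacity 8 + 4 + 7 = 19.
This cut is saturated, so no flow can exceed 19.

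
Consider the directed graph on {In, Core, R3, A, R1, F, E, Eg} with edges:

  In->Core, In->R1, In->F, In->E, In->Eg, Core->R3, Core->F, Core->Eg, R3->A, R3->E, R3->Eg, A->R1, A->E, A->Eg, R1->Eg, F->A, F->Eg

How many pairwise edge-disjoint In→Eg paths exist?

Assign every edge capacity 1; by Menger, the answer equals the max flow.
Path In→Eg (+1); total 1.
Path In→Core→Eg (+1); total 2.
Path In→R1→Eg (+1); total 3.
Path In→F→Eg (+1); total 4.
No residual In→Eg path; max flow = 4.
Certifying cut of size 4: {In→Core, In→Eg, In→F, In→R1}.

4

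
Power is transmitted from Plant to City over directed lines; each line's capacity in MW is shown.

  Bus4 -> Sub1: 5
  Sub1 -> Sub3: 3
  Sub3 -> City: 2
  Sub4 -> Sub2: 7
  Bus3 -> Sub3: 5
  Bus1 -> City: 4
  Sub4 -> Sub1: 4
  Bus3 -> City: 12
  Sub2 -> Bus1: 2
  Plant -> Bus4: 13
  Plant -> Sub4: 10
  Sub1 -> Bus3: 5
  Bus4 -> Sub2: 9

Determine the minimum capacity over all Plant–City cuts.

9

Augment Plant→Sub4→Sub1→Bus3→City: bottleneck 4, flow now 4.
Augment Plant→Sub4→Sub2→Bus1→City: bottleneck 2, flow now 6.
Augment Plant→Bus4→Sub1→Bus3→City: bottleneck 1, flow now 7.
Augment Plant→Bus4→Sub1→Sub3→City: bottleneck 2, flow now 9.
No augmenting path remains; maximum flow = 9.
By max-flow min-cut, the minimum cut capacity equals the max flow.
In the residual graph, reachable from Plant: {Plant, Sub4, Bus4, Sub1, Sub2, Sub3}.
Min-cut edges: Sub1→Bus3 (5), Sub2→Bus1 (2), Sub3→City (2); capacity 5 + 2 + 2 = 9.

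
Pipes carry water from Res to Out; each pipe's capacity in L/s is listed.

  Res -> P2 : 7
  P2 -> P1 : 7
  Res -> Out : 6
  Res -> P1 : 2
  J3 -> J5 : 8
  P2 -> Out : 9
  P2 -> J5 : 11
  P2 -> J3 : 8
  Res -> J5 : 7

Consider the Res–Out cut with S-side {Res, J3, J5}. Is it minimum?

Given cut capacity: 7 + 2 + 6 = 15.
Augment Res→Out: bottleneck 6, flow now 6.
Augment Res→P2→Out: bottleneck 7, flow now 13.
No augmenting path remains; maximum flow = 13.
In the residual graph, reachable from Res: {Res, P1, J5}.
Min-cut edges: Res→P2 (7), Res→Out (6); capacity 7 + 6 = 13.
Cut capacity 15 exceeds the max flow 13, so it is not minimum.

No — its capacity is 15, but the minimum cut has capacity 13.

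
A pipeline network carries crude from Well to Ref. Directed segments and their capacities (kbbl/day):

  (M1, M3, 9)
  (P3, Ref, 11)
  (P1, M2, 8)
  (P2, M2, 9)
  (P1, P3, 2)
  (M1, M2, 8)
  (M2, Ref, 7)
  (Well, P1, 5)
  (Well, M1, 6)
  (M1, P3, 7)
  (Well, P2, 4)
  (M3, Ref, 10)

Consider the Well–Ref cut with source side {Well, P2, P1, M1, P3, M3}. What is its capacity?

46

Edges leaving {Well, P2, P1, M1, P3, M3}: P2→M2 (9), P1→M2 (8), M1→M2 (8), P3→Ref (11), M3→Ref (10).
Cut capacity = 9 + 8 + 8 + 11 + 10 = 46.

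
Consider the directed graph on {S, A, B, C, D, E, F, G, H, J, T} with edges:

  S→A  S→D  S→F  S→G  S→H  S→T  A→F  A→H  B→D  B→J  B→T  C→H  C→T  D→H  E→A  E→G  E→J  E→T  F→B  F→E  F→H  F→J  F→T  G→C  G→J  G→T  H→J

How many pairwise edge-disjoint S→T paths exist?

Assign every edge capacity 1; by Menger, the answer equals the max flow.
Path S→T (+1); total 1.
Path S→F→T (+1); total 2.
Path S→G→T (+1); total 3.
Path S→A→F→B→T (+1); total 4.
No residual S→T path; max flow = 4.
Certifying cut of size 4: {S→A, S→F, S→G, S→T}.

4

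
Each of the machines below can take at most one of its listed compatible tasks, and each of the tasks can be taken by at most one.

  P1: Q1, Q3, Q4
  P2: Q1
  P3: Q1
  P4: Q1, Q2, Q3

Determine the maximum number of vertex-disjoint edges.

Unit-capacity flow: source→left, listed edges, right→sink; max matching = max flow.
Augmenting path P1→Q1 (+1); matched 1.
Augmenting path P4→Q2 (+1); matched 2.
Augmenting path P2→Q1→P1→Q3 (+1); matched 3.
No augmenting path remains; maximum matching = 3.
König certificate: {P1, P4, Q1} is a vertex cover of size 3 (every listed pair touches it), so no matching can be larger.

3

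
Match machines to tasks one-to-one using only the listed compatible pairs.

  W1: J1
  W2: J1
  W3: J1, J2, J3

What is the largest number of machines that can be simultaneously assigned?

Unit-capacity flow: source→left, listed edges, right→sink; max matching = max flow.
Augmenting path W1→J1 (+1); matched 1.
Augmenting path W3→J2 (+1); matched 2.
No augmenting path remains; maximum matching = 2.
König certificate: {W3, J1} is a vertex cover of size 2 (every listed pair touches it), so no matching can be larger.

2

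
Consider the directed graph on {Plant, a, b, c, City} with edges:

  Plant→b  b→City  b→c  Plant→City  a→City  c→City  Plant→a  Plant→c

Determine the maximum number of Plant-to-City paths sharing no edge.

4

Assign every edge capacity 1; by Menger, the answer equals the max flow.
Path Plant→City (+1); total 1.
Path Plant→a→City (+1); total 2.
Path Plant→b→City (+1); total 3.
Path Plant→c→City (+1); total 4.
No residual Plant→City path; max flow = 4.
Certifying cut of size 4: {Plant→City, Plant→a, Plant→b, Plant→c}.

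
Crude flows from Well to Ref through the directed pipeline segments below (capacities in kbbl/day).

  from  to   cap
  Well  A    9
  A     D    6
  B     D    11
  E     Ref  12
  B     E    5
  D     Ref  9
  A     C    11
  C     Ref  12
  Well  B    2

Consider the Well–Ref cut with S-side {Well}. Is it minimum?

Yes — it is a minimum cut (capacity 11).

Given cut capacity: 9 + 2 = 11.
Augment Well→A→C→Ref: bottleneck 9, flow now 9.
Augment Well→B→D→Ref: bottleneck 2, flow now 11.
No augmenting path remains; maximum flow = 11.
Cut capacity 11 equals the max flow, so it is a minimum cut.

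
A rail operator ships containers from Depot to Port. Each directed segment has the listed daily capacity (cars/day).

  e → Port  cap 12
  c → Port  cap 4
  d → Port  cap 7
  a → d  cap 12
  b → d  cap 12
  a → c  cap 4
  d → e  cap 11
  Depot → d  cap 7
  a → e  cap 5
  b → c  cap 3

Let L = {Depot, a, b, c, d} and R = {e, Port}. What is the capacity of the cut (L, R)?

27

Edges leaving {Depot, a, b, c, d}: a→e (5), c→Port (4), d→e (11), d→Port (7).
Cut capacity = 5 + 4 + 11 + 7 = 27.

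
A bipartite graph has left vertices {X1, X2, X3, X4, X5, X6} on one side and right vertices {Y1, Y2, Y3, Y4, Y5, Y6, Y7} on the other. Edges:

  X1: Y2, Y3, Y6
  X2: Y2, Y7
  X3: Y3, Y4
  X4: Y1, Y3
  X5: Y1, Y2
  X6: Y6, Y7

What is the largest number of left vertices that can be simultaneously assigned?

6

Unit-capacity flow: source→left, listed edges, right→sink; max matching = max flow.
Augmenting path X1→Y2 (+1); matched 1.
Augmenting path X2→Y7 (+1); matched 2.
Augmenting path X3→Y3 (+1); matched 3.
Augmenting path X4→Y1 (+1); matched 4.
Augmenting path X6→Y6 (+1); matched 5.
Augmenting path X5→Y1→X4→Y3→X3→Y4 (+1); matched 6.
No augmenting path remains; maximum matching = 6.
König certificate: {X1, X2, X3, X4, X5, X6} is a vertex cover of size 6 (every listed pair touches it), so no matching can be larger.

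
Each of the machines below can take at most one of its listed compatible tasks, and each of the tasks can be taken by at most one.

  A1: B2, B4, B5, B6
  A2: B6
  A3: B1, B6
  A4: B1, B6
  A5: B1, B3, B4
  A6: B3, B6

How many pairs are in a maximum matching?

5

Unit-capacity flow: source→left, listed edges, right→sink; max matching = max flow.
Augmenting path A1→B2 (+1); matched 1.
Augmenting path A2→B6 (+1); matched 2.
Augmenting path A3→B1 (+1); matched 3.
Augmenting path A5→B3 (+1); matched 4.
Augmenting path A6→B3→A5→B4 (+1); matched 5.
No augmenting path remains; maximum matching = 5.
König certificate: {A1, A5, A6, B1, B6} is a vertex cover of size 5 (every listed pair touches it), so no matching can be larger.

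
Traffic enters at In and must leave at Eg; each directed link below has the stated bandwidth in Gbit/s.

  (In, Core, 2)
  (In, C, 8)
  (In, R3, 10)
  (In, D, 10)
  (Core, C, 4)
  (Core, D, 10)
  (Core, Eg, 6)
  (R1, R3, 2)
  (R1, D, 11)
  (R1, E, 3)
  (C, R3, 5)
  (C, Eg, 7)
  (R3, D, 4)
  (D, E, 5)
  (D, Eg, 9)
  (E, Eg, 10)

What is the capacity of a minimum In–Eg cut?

23

Augment In→Core→Eg: bottleneck 2, flow now 2.
Augment In→C→Eg: bottleneck 7, flow now 9.
Augment In→D→Eg: bottleneck 9, flow now 18.
Augment In→D→E→Eg: bottleneck 1, flow now 19.
Augment In→R3→D→E→Eg: bottleneck 4, flow now 23.
No augmenting path remains; maximum flow = 23.
By max-flow min-cut, the minimum cut capacity equals the max flow.
In the residual graph, reachable from In: {In, C, R3}.
Min-cut edges: In→Core (2), In→D (10), C→Eg (7), R3→D (4); capacity 2 + 10 + 7 + 4 = 23.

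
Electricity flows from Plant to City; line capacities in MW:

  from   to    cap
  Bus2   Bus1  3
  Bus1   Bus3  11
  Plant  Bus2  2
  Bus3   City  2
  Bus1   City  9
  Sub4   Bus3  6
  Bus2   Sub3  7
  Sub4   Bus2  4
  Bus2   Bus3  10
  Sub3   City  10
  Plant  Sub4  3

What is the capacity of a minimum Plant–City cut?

5

Augment Plant→Sub4→Bus3→City: bottleneck 2, flow now 2.
Augment Plant→Bus2→Bus1→City: bottleneck 2, flow now 4.
Augment Plant→Sub4→Bus2→Bus1→City: bottleneck 1, flow now 5.
No augmenting path remains; maximum flow = 5.
By max-flow min-cut, the minimum cut capacity equals the max flow.
In the residual graph, reachable from Plant: {Plant}.
Min-cut edges: Plant→Sub4 (3), Plant→Bus2 (2); capacity 3 + 2 = 5.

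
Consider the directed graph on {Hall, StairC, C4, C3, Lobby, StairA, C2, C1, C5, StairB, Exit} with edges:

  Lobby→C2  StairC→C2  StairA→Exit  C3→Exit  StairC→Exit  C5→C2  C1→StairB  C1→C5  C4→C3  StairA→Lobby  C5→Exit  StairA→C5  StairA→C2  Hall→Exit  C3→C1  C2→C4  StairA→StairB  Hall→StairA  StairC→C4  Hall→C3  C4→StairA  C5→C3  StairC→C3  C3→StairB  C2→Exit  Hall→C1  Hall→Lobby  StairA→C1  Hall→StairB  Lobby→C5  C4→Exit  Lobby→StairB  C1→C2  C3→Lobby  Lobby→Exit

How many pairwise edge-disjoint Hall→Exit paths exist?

5

Assign every edge capacity 1; by Menger, the answer equals the max flow.
Path Hall→Exit (+1); total 1.
Path Hall→C3→Exit (+1); total 2.
Path Hall→Lobby→Exit (+1); total 3.
Path Hall→StairA→Exit (+1); total 4.
Path Hall→C1→C2→Exit (+1); total 5.
No residual Hall→Exit path; max flow = 5.
Certifying cut of size 5: {Hall→C1, Hall→C3, Hall→Exit, Hall→Lobby, Hall→StairA}.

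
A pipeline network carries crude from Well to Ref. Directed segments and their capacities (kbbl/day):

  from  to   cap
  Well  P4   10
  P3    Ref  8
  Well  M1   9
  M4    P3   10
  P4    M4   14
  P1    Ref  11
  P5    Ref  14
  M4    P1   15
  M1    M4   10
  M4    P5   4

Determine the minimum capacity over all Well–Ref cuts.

Augment Well→P4→M4→P5→Ref: bottleneck 4, flow now 4.
Augment Well→P4→M4→P3→Ref: bottleneck 6, flow now 10.
Augment Well→M1→M4→P3→Ref: bottleneck 2, flow now 12.
Augment Well→M1→M4→P1→Ref: bottleneck 7, flow now 19.
No augmenting path remains; maximum flow = 19.
By max-flow min-cut, the minimum cut capacity equals the max flow.
In the residual graph, reachable from Well: {Well}.
Min-cut edges: Well→P4 (10), Well→M1 (9); capacity 10 + 9 = 19.

19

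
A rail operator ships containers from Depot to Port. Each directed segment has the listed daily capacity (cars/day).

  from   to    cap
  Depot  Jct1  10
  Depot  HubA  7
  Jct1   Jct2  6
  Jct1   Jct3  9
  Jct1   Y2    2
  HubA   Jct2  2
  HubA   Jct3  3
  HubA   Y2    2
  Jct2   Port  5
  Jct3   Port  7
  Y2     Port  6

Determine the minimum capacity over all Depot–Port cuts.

16

Augment Depot→Jct1→Jct2→Port: bottleneck 5, flow now 5.
Augment Depot→Jct1→Jct3→Port: bottleneck 5, flow now 10.
Augment Depot→HubA→Jct3→Port: bottleneck 2, flow now 12.
Augment Depot→HubA→Y2→Port: bottleneck 2, flow now 14.
Augment Depot→HubA→Jct2→Jct1→Y2→Port: bottleneck 2, flow now 16. (uses reverse residual edge)
No augmenting path remains; maximum flow = 16.
By max-flow min-cut, the minimum cut capacity equals the max flow.
In the residual graph, reachable from Depot: {Depot, Jct1, HubA, Jct2, Jct3}.
Min-cut edges: Jct1→Y2 (2), HubA→Y2 (2), Jct2→Port (5), Jct3→Port (7); capacity 2 + 2 + 5 + 7 = 16.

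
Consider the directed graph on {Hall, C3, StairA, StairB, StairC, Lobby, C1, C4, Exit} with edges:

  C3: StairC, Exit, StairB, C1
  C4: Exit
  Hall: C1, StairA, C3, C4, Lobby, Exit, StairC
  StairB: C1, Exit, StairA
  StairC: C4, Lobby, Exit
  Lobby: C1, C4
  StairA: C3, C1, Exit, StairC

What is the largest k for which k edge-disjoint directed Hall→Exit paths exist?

Assign every edge capacity 1; by Menger, the answer equals the max flow.
Path Hall→Exit (+1); total 1.
Path Hall→C3→Exit (+1); total 2.
Path Hall→StairA→Exit (+1); total 3.
Path Hall→StairC→Exit (+1); total 4.
Path Hall→C4→Exit (+1); total 5.
No residual Hall→Exit path; max flow = 5.
Certifying cut of size 5: {C4→Exit, Hall→C3, Hall→Exit, Hall→StairA, Hall→StairC}.

5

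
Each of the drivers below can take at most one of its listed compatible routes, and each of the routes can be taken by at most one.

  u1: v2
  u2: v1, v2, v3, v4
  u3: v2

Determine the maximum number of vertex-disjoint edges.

Unit-capacity flow: source→left, listed edges, right→sink; max matching = max flow.
Augmenting path u1→v2 (+1); matched 1.
Augmenting path u2→v1 (+1); matched 2.
No augmenting path remains; maximum matching = 2.
König certificate: {u2, v2} is a vertex cover of size 2 (every listed pair touches it), so no matching can be larger.

2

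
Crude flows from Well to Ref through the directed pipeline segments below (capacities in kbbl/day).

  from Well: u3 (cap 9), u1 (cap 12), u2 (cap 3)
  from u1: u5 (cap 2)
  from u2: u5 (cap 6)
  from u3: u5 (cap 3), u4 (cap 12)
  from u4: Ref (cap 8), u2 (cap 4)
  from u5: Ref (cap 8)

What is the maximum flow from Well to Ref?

Augment Well→u1→u5→Ref: bottleneck 2, flow now 2.
Augment Well→u2→u5→Ref: bottleneck 3, flow now 5.
Augment Well→u3→u4→Ref: bottleneck 8, flow now 13.
Augment Well→u3→u5→Ref: bottleneck 1, flow now 14.
No augmenting path remains; maximum flow = 14.
In the residual graph, reachable from Well: {Well, u1}.
Min-cut edges: Well→u2 (3), Well→u3 (9), u1→u5 (2); capacity 3 + 9 + 2 = 14.
This cut is saturated, so no flow can exceed 14.

14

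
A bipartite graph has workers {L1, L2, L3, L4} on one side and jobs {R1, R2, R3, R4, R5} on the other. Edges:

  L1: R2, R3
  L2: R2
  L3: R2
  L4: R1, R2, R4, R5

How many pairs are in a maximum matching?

Unit-capacity flow: source→left, listed edges, right→sink; max matching = max flow.
Augmenting path L1→R2 (+1); matched 1.
Augmenting path L4→R1 (+1); matched 2.
Augmenting path L2→R2→L1→R3 (+1); matched 3.
No augmenting path remains; maximum matching = 3.
König certificate: {L1, L4, R2} is a vertex cover of size 3 (every listed pair touches it), so no matching can be larger.

3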